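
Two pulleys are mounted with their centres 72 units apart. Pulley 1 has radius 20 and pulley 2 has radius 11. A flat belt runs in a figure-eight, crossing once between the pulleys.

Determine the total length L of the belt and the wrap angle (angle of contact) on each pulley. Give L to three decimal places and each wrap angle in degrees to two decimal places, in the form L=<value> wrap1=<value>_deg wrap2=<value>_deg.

crossed belt: β = asin((r1+r2)/C) = asin(31/72) = 25.5028°
wrap1 = wrap2 = π + 2β = 231.0056°
tangent length = C·cosβ = 64.9846
L = (r1+r2)·wrap + 2·C·cosβ = 31·4.0318 + 2·64.9846 = 254.9553

L=254.955 wrap1=231.01_deg wrap2=231.01_deg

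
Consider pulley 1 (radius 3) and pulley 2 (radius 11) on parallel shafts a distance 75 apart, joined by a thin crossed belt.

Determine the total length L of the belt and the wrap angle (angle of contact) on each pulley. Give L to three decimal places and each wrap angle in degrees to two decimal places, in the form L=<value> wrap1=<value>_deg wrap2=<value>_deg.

L=196.603 wrap1=201.52_deg wrap2=201.52_deg

crossed belt: β = asin((r1+r2)/C) = asin(14/75) = 10.7583°
wrap1 = wrap2 = π + 2β = 201.5166°
tangent length = C·cosβ = 73.6817
L = (r1+r2)·wrap + 2·C·cosβ = 14·3.5171 + 2·73.6817 = 196.6033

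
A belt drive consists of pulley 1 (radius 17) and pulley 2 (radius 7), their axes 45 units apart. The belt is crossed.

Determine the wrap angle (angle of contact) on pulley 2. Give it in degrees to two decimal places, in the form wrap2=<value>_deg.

wrap2=244.46_deg

crossed belt: β = asin((r1+r2)/C) = asin(24/45) = 32.2310°
wrap1 = wrap2 = π + 2β = 244.4619°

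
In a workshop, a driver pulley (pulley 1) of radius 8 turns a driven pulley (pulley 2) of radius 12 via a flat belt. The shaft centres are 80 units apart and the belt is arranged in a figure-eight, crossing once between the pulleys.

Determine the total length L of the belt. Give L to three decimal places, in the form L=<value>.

crossed belt: β = asin((r1+r2)/C) = asin(20/80) = 14.4775°
wrap1 = wrap2 = π + 2β = 208.9550°
tangent length = C·cosβ = 77.4597
L = (r1+r2)·wrap + 2·C·cosβ = 20·3.6470 + 2·77.4597 = 227.8584

L=227.858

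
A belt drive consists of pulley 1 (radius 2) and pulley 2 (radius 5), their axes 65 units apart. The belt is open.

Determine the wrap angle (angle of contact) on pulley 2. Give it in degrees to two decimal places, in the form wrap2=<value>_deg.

open belt: β = asin((r2−r1)/C) = asin(3/65) = 2.6454°
wrap1 = π − 2β = 174.7093°
wrap2 = π + 2β = 185.2907°

wrap2=185.29_deg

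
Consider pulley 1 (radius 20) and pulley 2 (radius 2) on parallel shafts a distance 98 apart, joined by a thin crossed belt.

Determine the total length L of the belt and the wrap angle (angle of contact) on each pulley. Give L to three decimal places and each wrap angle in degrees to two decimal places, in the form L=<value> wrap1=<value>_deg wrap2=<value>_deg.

L=270.075 wrap1=205.95_deg wrap2=205.95_deg

crossed belt: β = asin((r1+r2)/C) = asin(22/98) = 12.9729°
wrap1 = wrap2 = π + 2β = 205.9458°
tangent length = C·cosβ = 95.4987
L = (r1+r2)·wrap + 2·C·cosβ = 22·3.5944 + 2·95.4987 = 270.0749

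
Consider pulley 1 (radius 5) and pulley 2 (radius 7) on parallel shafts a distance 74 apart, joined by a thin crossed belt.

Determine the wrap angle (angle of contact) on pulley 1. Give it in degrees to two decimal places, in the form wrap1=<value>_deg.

wrap1=198.66_deg

crossed belt: β = asin((r1+r2)/C) = asin(12/74) = 9.3324°
wrap1 = wrap2 = π + 2β = 198.6648°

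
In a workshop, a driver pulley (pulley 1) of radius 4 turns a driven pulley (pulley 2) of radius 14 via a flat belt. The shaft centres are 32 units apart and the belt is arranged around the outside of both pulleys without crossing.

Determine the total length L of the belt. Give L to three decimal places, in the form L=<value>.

L=123.700

open belt: β = asin((r2−r1)/C) = asin(10/32) = 18.2100°
wrap1 = π − 2β = 143.5801°
wrap2 = π + 2β = 216.4199°
tangent length = C·cosβ = 30.3974
L = r1·wrap1 + r2·wrap2 + 2·C·cosβ = 4·2.5059 + 14·3.7772 + 2·30.3974 = 123.6999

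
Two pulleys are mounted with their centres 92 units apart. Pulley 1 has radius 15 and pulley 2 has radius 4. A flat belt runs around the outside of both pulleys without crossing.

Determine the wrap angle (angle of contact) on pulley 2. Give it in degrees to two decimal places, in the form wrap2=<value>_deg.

wrap2=166.27_deg

open belt: β = asin((r2−r1)/C) = asin(-11/92) = -6.8670°
wrap1 = π − 2β = 193.7340°
wrap2 = π + 2β = 166.2660°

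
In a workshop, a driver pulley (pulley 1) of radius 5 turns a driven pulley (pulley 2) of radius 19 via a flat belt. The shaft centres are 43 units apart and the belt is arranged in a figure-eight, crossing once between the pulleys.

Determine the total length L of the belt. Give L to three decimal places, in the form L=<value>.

L=175.179

crossed belt: β = asin((r1+r2)/C) = asin(24/43) = 33.9272°
wrap1 = wrap2 = π + 2β = 247.8545°
tangent length = C·cosβ = 35.6791
L = (r1+r2)·wrap + 2·C·cosβ = 24·4.3259 + 2·35.6791 = 175.1793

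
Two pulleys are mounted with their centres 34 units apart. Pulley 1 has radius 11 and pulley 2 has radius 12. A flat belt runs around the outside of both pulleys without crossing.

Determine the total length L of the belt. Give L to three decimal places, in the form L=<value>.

open belt: β = asin((r2−r1)/C) = asin(1/34) = 1.6854°
wrap1 = π − 2β = 176.6292°
wrap2 = π + 2β = 183.3708°
tangent length = C·cosβ = 33.9853
L = r1·wrap1 + r2·wrap2 + 2·C·cosβ = 11·3.0828 + 12·3.2004 + 2·33.9853 = 140.2860

L=140.286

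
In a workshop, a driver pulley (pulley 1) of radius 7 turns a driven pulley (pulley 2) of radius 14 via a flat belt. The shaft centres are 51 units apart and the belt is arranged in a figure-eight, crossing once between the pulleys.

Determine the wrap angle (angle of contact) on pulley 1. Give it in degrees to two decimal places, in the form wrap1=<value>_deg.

wrap1=228.63_deg

crossed belt: β = asin((r1+r2)/C) = asin(21/51) = 24.3157°
wrap1 = wrap2 = π + 2β = 228.6315°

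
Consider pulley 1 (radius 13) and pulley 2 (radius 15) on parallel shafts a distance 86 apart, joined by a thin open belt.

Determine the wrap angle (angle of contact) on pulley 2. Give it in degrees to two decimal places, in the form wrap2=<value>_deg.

open belt: β = asin((r2−r1)/C) = asin(2/86) = 1.3326°
wrap1 = π − 2β = 177.3348°
wrap2 = π + 2β = 182.6652°

wrap2=182.67_deg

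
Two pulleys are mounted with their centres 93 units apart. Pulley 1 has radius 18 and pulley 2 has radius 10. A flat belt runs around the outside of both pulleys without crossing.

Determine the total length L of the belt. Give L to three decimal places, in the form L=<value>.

L=274.653

open belt: β = asin((r2−r1)/C) = asin(-8/93) = -4.9348°
wrap1 = π − 2β = 189.8695°
wrap2 = π + 2β = 170.1305°
tangent length = C·cosβ = 92.6553
L = r1·wrap1 + r2·wrap2 + 2·C·cosβ = 18·3.3138 + 10·2.9693 + 2·92.6553 = 274.6532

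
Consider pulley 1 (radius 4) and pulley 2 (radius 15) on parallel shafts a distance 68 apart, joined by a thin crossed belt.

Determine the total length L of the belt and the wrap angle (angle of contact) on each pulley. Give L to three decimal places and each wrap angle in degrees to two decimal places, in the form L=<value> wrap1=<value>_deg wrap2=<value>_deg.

L=201.034 wrap1=212.45_deg wrap2=212.45_deg

crossed belt: β = asin((r1+r2)/C) = asin(19/68) = 16.2251°
wrap1 = wrap2 = π + 2β = 212.4502°
tangent length = C·cosβ = 65.2917
L = (r1+r2)·wrap + 2·C·cosβ = 19·3.7080 + 2·65.2917 = 201.0345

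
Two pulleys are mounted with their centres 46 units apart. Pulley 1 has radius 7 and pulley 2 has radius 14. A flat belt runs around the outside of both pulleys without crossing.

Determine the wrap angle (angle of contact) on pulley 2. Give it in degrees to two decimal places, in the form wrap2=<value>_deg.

open belt: β = asin((r2−r1)/C) = asin(7/46) = 8.7529°
wrap1 = π − 2β = 162.4941°
wrap2 = π + 2β = 197.5059°

wrap2=197.51_deg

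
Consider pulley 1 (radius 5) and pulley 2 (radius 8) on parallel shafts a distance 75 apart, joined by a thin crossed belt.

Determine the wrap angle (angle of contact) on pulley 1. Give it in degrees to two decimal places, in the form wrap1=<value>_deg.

crossed belt: β = asin((r1+r2)/C) = asin(13/75) = 9.9817°
wrap1 = wrap2 = π + 2β = 199.9634°

wrap1=199.96_deg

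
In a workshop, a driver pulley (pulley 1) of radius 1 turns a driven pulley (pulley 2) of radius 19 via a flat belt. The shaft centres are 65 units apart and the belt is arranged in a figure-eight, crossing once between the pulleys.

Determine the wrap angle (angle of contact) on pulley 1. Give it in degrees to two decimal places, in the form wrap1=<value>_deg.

wrap1=215.84_deg

crossed belt: β = asin((r1+r2)/C) = asin(20/65) = 17.9202°
wrap1 = wrap2 = π + 2β = 215.8404°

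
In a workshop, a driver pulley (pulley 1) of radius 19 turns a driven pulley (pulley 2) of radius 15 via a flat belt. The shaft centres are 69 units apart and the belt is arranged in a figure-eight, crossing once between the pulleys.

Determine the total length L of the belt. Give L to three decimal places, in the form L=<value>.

crossed belt: β = asin((r1+r2)/C) = asin(34/69) = 29.5217°
wrap1 = wrap2 = π + 2β = 239.0435°
tangent length = C·cosβ = 60.0417
L = (r1+r2)·wrap + 2·C·cosβ = 34·4.1721 + 2·60.0417 = 261.9345

L=261.935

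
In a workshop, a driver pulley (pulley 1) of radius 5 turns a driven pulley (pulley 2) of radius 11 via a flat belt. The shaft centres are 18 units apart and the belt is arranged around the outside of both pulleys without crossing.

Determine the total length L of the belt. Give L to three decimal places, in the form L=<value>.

open belt: β = asin((r2−r1)/C) = asin(6/18) = 19.4712°
wrap1 = π − 2β = 141.0576°
wrap2 = π + 2β = 218.9424°
tangent length = C·cosβ = 16.9706
L = r1·wrap1 + r2·wrap2 + 2·C·cosβ = 5·2.4619 + 11·3.8213 + 2·16.9706 = 88.2847

L=88.285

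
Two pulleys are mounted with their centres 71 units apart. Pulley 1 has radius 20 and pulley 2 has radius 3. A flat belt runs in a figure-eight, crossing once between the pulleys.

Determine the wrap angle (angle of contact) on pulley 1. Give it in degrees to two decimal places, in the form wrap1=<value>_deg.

crossed belt: β = asin((r1+r2)/C) = asin(23/71) = 18.9016°
wrap1 = wrap2 = π + 2β = 217.8032°

wrap1=217.80_deg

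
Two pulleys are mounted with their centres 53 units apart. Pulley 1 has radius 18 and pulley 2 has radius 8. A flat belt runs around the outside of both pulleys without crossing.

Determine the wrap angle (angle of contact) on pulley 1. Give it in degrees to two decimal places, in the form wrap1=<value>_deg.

wrap1=201.75_deg

open belt: β = asin((r2−r1)/C) = asin(-10/53) = -10.8757°
wrap1 = π − 2β = 201.7514°
wrap2 = π + 2β = 158.2486°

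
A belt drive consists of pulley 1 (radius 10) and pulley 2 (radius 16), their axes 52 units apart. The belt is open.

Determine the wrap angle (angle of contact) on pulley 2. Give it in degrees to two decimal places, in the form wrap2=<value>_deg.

wrap2=193.25_deg

open belt: β = asin((r2−r1)/C) = asin(6/52) = 6.6258°
wrap1 = π − 2β = 166.7484°
wrap2 = π + 2β = 193.2516°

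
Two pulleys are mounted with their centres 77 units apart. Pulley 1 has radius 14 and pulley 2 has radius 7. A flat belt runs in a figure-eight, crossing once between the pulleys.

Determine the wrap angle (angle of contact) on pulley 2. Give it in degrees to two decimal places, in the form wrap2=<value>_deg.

wrap2=211.65_deg

crossed belt: β = asin((r1+r2)/C) = asin(21/77) = 15.8266°
wrap1 = wrap2 = π + 2β = 211.6532°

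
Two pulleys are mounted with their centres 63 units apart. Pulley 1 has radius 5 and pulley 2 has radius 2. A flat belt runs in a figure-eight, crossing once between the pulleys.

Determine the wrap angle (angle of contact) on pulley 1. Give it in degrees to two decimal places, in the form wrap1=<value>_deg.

crossed belt: β = asin((r1+r2)/C) = asin(7/63) = 6.3794°
wrap1 = wrap2 = π + 2β = 192.7587°

wrap1=192.76_deg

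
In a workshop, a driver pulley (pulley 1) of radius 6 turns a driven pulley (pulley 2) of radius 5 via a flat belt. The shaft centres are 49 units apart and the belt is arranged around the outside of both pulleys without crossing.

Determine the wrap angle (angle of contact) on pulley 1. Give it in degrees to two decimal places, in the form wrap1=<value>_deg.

wrap1=182.34_deg

open belt: β = asin((r2−r1)/C) = asin(-1/49) = -1.1694°
wrap1 = π − 2β = 182.3388°
wrap2 = π + 2β = 177.6612°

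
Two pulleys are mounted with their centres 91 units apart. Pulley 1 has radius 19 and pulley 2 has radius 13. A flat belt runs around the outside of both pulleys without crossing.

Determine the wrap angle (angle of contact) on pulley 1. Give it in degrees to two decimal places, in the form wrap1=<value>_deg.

wrap1=187.56_deg

open belt: β = asin((r2−r1)/C) = asin(-6/91) = -3.7805°
wrap1 = π − 2β = 187.5610°
wrap2 = π + 2β = 172.4390°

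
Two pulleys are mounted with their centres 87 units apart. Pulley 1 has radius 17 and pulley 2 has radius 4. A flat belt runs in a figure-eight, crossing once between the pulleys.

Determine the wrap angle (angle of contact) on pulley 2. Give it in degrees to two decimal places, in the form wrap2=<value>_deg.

crossed belt: β = asin((r1+r2)/C) = asin(21/87) = 13.9680°
wrap1 = wrap2 = π + 2β = 207.9359°

wrap2=207.94_deg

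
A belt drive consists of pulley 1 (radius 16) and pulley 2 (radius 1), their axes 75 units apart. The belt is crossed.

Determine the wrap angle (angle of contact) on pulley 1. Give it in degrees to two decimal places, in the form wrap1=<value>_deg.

wrap1=206.20_deg

crossed belt: β = asin((r1+r2)/C) = asin(17/75) = 13.1009°
wrap1 = wrap2 = π + 2β = 206.2018°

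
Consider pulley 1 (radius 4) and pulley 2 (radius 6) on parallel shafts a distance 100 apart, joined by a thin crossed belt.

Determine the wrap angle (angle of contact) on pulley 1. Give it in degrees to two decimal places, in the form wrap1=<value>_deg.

wrap1=191.48_deg

crossed belt: β = asin((r1+r2)/C) = asin(10/100) = 5.7392°
wrap1 = wrap2 = π + 2β = 191.4783°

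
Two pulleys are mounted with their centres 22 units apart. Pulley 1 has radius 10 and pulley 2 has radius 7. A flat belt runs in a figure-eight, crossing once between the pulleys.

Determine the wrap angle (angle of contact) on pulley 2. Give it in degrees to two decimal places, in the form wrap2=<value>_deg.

crossed belt: β = asin((r1+r2)/C) = asin(17/22) = 50.5994°
wrap1 = wrap2 = π + 2β = 281.1989°

wrap2=281.20_deg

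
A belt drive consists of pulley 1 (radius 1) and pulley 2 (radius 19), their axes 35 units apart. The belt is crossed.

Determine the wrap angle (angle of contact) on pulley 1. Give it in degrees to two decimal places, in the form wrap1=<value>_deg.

crossed belt: β = asin((r1+r2)/C) = asin(20/35) = 34.8499°
wrap1 = wrap2 = π + 2β = 249.6998°

wrap1=249.70_deg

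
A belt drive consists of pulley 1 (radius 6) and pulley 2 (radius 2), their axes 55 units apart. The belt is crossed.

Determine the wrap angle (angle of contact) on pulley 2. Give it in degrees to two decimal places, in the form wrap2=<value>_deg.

crossed belt: β = asin((r1+r2)/C) = asin(8/55) = 8.3636°
wrap1 = wrap2 = π + 2β = 196.7272°

wrap2=196.73_deg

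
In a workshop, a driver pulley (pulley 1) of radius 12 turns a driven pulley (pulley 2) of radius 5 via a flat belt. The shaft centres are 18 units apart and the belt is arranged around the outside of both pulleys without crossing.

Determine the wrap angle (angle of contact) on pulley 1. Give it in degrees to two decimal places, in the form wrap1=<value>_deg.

wrap1=225.77_deg

open belt: β = asin((r2−r1)/C) = asin(-7/18) = -22.8854°
wrap1 = π − 2β = 225.7708°
wrap2 = π + 2β = 134.2292°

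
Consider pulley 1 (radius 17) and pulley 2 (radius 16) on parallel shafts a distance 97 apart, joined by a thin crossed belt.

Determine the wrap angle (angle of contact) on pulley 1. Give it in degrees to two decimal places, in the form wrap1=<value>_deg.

wrap1=219.78_deg

crossed belt: β = asin((r1+r2)/C) = asin(33/97) = 19.8894°
wrap1 = wrap2 = π + 2β = 219.7789°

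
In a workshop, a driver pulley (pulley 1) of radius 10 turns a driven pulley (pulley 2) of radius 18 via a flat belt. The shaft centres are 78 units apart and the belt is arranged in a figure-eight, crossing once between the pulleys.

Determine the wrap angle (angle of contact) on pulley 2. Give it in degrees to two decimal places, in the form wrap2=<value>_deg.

wrap2=222.07_deg

crossed belt: β = asin((r1+r2)/C) = asin(28/78) = 21.0372°
wrap1 = wrap2 = π + 2β = 222.0744°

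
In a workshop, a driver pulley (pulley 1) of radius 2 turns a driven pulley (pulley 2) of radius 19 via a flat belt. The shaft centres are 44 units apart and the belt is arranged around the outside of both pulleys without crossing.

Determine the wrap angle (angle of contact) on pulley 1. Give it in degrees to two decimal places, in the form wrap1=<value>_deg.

wrap1=134.54_deg

open belt: β = asin((r2−r1)/C) = asin(17/44) = 22.7284°
wrap1 = π − 2β = 134.5432°
wrap2 = π + 2β = 225.4568°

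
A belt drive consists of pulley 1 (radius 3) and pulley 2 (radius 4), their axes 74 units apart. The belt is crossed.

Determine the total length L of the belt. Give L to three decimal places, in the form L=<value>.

crossed belt: β = asin((r1+r2)/C) = asin(7/74) = 5.4280°
wrap1 = wrap2 = π + 2β = 190.8560°
tangent length = C·cosβ = 73.6682
L = (r1+r2)·wrap + 2·C·cosβ = 7·3.3311 + 2·73.6682 = 170.6538

L=170.654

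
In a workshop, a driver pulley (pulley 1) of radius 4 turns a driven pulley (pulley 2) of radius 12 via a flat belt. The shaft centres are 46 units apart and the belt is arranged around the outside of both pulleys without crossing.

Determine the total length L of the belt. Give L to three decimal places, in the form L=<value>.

L=143.660

open belt: β = asin((r2−r1)/C) = asin(8/46) = 10.0154°
wrap1 = π − 2β = 159.9692°
wrap2 = π + 2β = 200.0308°
tangent length = C·cosβ = 45.2990
L = r1·wrap1 + r2·wrap2 + 2·C·cosβ = 4·2.7920 + 12·3.4912 + 2·45.2990 = 143.6603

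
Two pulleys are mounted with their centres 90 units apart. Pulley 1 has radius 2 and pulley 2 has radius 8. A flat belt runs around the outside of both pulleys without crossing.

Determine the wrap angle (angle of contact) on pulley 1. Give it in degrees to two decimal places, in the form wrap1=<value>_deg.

wrap1=172.35_deg

open belt: β = asin((r2−r1)/C) = asin(6/90) = 3.8226°
wrap1 = π − 2β = 172.3549°
wrap2 = π + 2β = 187.6451°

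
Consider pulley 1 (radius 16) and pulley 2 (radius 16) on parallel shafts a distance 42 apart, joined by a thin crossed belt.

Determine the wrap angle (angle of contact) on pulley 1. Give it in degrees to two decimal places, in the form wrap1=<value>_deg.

wrap1=279.26_deg

crossed belt: β = asin((r1+r2)/C) = asin(32/42) = 49.6324°
wrap1 = wrap2 = π + 2β = 279.2648°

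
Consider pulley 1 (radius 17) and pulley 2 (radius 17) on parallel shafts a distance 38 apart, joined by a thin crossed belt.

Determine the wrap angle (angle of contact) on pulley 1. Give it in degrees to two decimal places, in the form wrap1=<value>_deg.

crossed belt: β = asin((r1+r2)/C) = asin(34/38) = 63.4746°
wrap1 = wrap2 = π + 2β = 306.9493°

wrap1=306.95_deg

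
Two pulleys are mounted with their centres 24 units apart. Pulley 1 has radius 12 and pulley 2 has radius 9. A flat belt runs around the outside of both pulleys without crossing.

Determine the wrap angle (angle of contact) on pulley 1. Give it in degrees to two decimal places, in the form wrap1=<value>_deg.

wrap1=194.36_deg

open belt: β = asin((r2−r1)/C) = asin(-3/24) = -7.1808°
wrap1 = π − 2β = 194.3615°
wrap2 = π + 2β = 165.6385°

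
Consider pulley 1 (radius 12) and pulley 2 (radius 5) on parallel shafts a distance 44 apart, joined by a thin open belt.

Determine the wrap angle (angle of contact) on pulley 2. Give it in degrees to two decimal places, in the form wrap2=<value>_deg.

open belt: β = asin((r2−r1)/C) = asin(-7/44) = -9.1541°
wrap1 = π − 2β = 198.3083°
wrap2 = π + 2β = 161.6917°

wrap2=161.69_deg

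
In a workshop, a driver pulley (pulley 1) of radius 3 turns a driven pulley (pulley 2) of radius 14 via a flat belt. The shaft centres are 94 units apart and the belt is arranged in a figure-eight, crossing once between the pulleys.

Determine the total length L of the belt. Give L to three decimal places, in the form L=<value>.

L=244.490

crossed belt: β = asin((r1+r2)/C) = asin(17/94) = 10.4193°
wrap1 = wrap2 = π + 2β = 200.8387°
tangent length = C·cosβ = 92.4500
L = (r1+r2)·wrap + 2·C·cosβ = 17·3.5053 + 2·92.4500 = 244.4900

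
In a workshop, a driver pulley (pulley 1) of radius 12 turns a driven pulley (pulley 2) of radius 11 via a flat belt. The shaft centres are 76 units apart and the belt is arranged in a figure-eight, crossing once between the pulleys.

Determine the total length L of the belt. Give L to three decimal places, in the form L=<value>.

L=231.272

crossed belt: β = asin((r1+r2)/C) = asin(23/76) = 17.6157°
wrap1 = wrap2 = π + 2β = 215.2315°
tangent length = C·cosβ = 72.4362
L = (r1+r2)·wrap + 2·C·cosβ = 23·3.7565 + 2·72.4362 = 231.2718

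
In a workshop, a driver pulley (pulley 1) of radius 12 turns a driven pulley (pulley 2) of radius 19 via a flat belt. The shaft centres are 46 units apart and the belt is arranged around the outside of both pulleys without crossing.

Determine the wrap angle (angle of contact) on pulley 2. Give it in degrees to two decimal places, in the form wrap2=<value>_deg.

open belt: β = asin((r2−r1)/C) = asin(7/46) = 8.7529°
wrap1 = π − 2β = 162.4941°
wrap2 = π + 2β = 197.5059°

wrap2=197.51_deg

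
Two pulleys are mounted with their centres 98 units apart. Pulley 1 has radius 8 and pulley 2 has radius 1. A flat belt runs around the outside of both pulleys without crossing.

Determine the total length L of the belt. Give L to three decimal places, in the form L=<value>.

open belt: β = asin((r2−r1)/C) = asin(-7/98) = -4.0960°
wrap1 = π − 2β = 188.1921°
wrap2 = π + 2β = 171.8079°
tangent length = C·cosβ = 97.7497
L = r1·wrap1 + r2·wrap2 + 2·C·cosβ = 8·3.2846 + 1·2.9986 + 2·97.7497 = 224.7745

L=224.775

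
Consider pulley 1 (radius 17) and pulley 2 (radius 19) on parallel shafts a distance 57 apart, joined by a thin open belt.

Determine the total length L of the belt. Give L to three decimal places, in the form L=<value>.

open belt: β = asin((r2−r1)/C) = asin(2/57) = 2.0108°
wrap1 = π − 2β = 175.9784°
wrap2 = π + 2β = 184.0216°
tangent length = C·cosβ = 56.9649
L = r1·wrap1 + r2·wrap2 + 2·C·cosβ = 17·3.0714 + 19·3.2118 + 2·56.9649 = 227.1675

L=227.168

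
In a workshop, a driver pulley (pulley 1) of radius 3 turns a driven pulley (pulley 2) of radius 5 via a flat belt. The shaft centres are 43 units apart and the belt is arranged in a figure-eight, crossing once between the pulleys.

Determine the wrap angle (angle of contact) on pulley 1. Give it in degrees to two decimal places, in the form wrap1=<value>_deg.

crossed belt: β = asin((r1+r2)/C) = asin(8/43) = 10.7222°
wrap1 = wrap2 = π + 2β = 201.4443°

wrap1=201.44_deg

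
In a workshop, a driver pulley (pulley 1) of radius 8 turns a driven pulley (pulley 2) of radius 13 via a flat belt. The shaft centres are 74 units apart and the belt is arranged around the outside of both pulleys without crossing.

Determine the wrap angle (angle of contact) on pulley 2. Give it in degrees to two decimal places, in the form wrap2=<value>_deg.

wrap2=187.75_deg

open belt: β = asin((r2−r1)/C) = asin(5/74) = 3.8743°
wrap1 = π − 2β = 172.2514°
wrap2 = π + 2β = 187.7486°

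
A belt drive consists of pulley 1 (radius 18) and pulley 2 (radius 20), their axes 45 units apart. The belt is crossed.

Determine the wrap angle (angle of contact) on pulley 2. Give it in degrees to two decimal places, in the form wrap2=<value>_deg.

wrap2=295.22_deg

crossed belt: β = asin((r1+r2)/C) = asin(38/45) = 57.6125°
wrap1 = wrap2 = π + 2β = 295.2249°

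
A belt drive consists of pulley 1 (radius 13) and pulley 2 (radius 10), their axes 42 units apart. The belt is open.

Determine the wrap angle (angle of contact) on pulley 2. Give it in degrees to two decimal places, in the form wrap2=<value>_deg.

open belt: β = asin((r2−r1)/C) = asin(-3/42) = -4.0960°
wrap1 = π − 2β = 188.1921°
wrap2 = π + 2β = 171.8079°

wrap2=171.81_deg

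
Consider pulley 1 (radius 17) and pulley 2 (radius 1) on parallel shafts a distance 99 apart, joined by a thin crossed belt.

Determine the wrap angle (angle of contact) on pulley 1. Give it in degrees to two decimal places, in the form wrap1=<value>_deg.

crossed belt: β = asin((r1+r2)/C) = asin(18/99) = 10.4757°
wrap1 = wrap2 = π + 2β = 200.9514°

wrap1=200.95_deg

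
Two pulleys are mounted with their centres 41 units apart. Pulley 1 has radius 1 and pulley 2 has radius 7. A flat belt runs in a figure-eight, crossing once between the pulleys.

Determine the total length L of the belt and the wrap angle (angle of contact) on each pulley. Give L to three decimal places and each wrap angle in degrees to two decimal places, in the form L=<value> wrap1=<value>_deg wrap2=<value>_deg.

L=108.699 wrap1=202.50_deg wrap2=202.50_deg

crossed belt: β = asin((r1+r2)/C) = asin(8/41) = 11.2518°
wrap1 = wrap2 = π + 2β = 202.5037°
tangent length = C·cosβ = 40.2119
L = (r1+r2)·wrap + 2·C·cosβ = 8·3.5344 + 2·40.2119 = 108.6987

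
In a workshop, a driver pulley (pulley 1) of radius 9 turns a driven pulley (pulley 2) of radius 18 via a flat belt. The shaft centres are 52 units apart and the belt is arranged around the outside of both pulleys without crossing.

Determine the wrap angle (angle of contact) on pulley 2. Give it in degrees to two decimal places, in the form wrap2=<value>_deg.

open belt: β = asin((r2−r1)/C) = asin(9/52) = 9.9668°
wrap1 = π − 2β = 160.0665°
wrap2 = π + 2β = 199.9335°

wrap2=199.93_deg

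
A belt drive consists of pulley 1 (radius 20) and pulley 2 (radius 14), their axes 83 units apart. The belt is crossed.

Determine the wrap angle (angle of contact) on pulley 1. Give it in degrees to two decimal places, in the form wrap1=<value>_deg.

wrap1=228.36_deg

crossed belt: β = asin((r1+r2)/C) = asin(34/83) = 24.1821°
wrap1 = wrap2 = π + 2β = 228.3643°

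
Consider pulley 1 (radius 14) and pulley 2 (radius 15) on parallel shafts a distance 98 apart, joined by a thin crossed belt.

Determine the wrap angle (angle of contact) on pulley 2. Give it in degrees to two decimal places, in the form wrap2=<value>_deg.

crossed belt: β = asin((r1+r2)/C) = asin(29/98) = 17.2126°
wrap1 = wrap2 = π + 2β = 214.4252°

wrap2=214.43_deg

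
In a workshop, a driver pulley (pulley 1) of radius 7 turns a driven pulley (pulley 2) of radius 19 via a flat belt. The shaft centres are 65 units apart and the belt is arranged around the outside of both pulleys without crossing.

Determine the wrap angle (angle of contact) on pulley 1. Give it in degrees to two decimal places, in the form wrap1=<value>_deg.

wrap1=158.72_deg

open belt: β = asin((r2−r1)/C) = asin(12/65) = 10.6387°
wrap1 = π − 2β = 158.7226°
wrap2 = π + 2β = 201.2774°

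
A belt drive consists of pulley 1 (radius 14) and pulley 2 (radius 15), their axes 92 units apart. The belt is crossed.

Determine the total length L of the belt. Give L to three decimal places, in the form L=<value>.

L=284.326

crossed belt: β = asin((r1+r2)/C) = asin(29/92) = 18.3739°
wrap1 = wrap2 = π + 2β = 216.7479°
tangent length = C·cosβ = 87.3098
L = (r1+r2)·wrap + 2·C·cosβ = 29·3.7830 + 2·87.3098 = 284.3255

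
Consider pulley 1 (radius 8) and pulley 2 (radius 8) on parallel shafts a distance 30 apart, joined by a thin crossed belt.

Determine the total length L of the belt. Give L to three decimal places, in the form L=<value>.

L=119.021

crossed belt: β = asin((r1+r2)/C) = asin(16/30) = 32.2310°
wrap1 = wrap2 = π + 2β = 244.4619°
tangent length = C·cosβ = 25.3772
L = (r1+r2)·wrap + 2·C·cosβ = 16·4.2667 + 2·25.3772 = 119.0210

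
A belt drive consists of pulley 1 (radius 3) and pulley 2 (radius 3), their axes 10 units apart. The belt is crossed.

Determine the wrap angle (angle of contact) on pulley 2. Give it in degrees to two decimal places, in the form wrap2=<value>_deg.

crossed belt: β = asin((r1+r2)/C) = asin(6/10) = 36.8699°
wrap1 = wrap2 = π + 2β = 253.7398°

wrap2=253.74_deg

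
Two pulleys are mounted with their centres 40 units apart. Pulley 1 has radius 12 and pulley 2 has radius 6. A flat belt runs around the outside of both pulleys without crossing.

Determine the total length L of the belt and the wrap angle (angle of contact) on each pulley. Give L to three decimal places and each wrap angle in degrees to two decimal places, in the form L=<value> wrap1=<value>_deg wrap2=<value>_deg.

L=137.450 wrap1=197.25_deg wrap2=162.75_deg

open belt: β = asin((r2−r1)/C) = asin(-6/40) = -8.6269°
wrap1 = π − 2β = 197.2539°
wrap2 = π + 2β = 162.7461°
tangent length = C·cosβ = 39.5474
L = r1·wrap1 + r2·wrap2 + 2·C·cosβ = 12·3.4427 + 6·2.8405 + 2·39.5474 = 137.4504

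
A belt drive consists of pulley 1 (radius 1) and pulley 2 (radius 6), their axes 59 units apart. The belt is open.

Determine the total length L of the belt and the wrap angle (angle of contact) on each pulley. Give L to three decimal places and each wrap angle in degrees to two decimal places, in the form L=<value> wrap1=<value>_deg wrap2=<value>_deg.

L=140.415 wrap1=170.28_deg wrap2=189.72_deg

open belt: β = asin((r2−r1)/C) = asin(5/59) = 4.8614°
wrap1 = π − 2β = 170.2772°
wrap2 = π + 2β = 189.7228°
tangent length = C·cosβ = 58.7878
L = r1·wrap1 + r2·wrap2 + 2·C·cosβ = 1·2.9719 + 6·3.3113 + 2·58.7878 = 140.4151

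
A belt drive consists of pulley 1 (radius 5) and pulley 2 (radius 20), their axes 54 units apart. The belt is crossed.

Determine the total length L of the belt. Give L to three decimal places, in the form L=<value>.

crossed belt: β = asin((r1+r2)/C) = asin(25/54) = 27.5785°
wrap1 = wrap2 = π + 2β = 235.1569°
tangent length = C·cosβ = 47.8644
L = (r1+r2)·wrap + 2·C·cosβ = 25·4.1043 + 2·47.8644 = 198.3354

L=198.335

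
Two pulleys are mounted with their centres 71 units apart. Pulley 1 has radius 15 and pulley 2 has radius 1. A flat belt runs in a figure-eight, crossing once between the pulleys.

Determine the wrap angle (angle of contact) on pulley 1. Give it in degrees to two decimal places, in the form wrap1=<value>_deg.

crossed belt: β = asin((r1+r2)/C) = asin(16/71) = 13.0236°
wrap1 = wrap2 = π + 2β = 206.0472°

wrap1=206.05_deg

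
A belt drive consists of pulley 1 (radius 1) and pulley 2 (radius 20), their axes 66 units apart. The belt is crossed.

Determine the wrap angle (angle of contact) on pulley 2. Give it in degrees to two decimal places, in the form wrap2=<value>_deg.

wrap2=217.11_deg

crossed belt: β = asin((r1+r2)/C) = asin(21/66) = 18.5530°
wrap1 = wrap2 = π + 2β = 217.1060°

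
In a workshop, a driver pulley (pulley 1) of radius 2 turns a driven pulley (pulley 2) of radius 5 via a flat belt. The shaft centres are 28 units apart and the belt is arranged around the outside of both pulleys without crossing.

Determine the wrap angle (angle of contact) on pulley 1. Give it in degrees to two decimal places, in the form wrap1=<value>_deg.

open belt: β = asin((r2−r1)/C) = asin(3/28) = 6.1506°
wrap1 = π − 2β = 167.6987°
wrap2 = π + 2β = 192.3013°

wrap1=167.70_deg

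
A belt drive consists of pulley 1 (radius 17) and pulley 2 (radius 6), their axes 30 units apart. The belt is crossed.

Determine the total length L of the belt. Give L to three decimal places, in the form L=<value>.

crossed belt: β = asin((r1+r2)/C) = asin(23/30) = 50.0555°
wrap1 = wrap2 = π + 2β = 280.1110°
tangent length = C·cosβ = 19.2614
L = (r1+r2)·wrap + 2·C·cosβ = 23·4.8889 + 2·19.2614 = 150.9665

L=150.966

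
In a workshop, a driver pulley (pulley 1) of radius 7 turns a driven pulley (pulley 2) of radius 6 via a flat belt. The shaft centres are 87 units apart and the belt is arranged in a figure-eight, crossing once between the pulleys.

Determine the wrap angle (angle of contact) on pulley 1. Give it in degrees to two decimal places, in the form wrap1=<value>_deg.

crossed belt: β = asin((r1+r2)/C) = asin(13/87) = 8.5936°
wrap1 = wrap2 = π + 2β = 197.1872°

wrap1=197.19_deg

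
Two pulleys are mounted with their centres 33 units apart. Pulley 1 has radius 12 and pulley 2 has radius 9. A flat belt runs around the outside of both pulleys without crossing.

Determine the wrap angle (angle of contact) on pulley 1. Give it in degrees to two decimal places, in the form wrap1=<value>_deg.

open belt: β = asin((r2−r1)/C) = asin(-3/33) = -5.2159°
wrap1 = π − 2β = 190.4318°
wrap2 = π + 2β = 169.5682°

wrap1=190.43_deg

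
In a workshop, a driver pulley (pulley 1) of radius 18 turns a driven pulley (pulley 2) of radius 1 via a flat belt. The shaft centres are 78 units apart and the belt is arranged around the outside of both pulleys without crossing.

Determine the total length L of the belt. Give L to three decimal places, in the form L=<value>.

L=219.410

open belt: β = asin((r2−r1)/C) = asin(-17/78) = -12.5886°
wrap1 = π − 2β = 205.1772°
wrap2 = π + 2β = 154.8228°
tangent length = C·cosβ = 76.1249
L = r1·wrap1 + r2·wrap2 + 2·C·cosβ = 18·3.5810 + 1·2.7022 + 2·76.1249 = 219.4103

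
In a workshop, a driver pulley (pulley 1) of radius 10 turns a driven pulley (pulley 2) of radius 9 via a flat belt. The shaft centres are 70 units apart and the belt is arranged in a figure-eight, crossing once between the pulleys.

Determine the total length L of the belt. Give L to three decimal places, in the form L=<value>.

L=204.880

crossed belt: β = asin((r1+r2)/C) = asin(19/70) = 15.7493°
wrap1 = wrap2 = π + 2β = 211.4986°
tangent length = C·cosβ = 67.3721
L = (r1+r2)·wrap + 2·C·cosβ = 19·3.6913 + 2·67.3721 = 204.8798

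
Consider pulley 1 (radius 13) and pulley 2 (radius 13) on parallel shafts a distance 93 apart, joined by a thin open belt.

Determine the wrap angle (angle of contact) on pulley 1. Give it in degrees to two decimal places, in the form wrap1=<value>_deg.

open belt: β = asin((r2−r1)/C) = asin(0/93) = 0.0000°
wrap1 = π − 2β = 180.0000°
wrap2 = π + 2β = 180.0000°

wrap1=180.00_deg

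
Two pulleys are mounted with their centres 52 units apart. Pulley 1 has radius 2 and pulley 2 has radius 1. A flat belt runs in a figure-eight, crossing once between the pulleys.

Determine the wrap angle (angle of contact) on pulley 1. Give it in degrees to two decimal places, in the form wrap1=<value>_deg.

crossed belt: β = asin((r1+r2)/C) = asin(3/52) = 3.3074°
wrap1 = wrap2 = π + 2β = 186.6147°

wrap1=186.61_deg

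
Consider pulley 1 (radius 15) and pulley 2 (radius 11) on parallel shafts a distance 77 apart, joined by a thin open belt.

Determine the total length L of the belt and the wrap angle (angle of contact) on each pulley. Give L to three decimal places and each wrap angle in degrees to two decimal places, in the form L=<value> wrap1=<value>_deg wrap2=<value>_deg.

open belt: β = asin((r2−r1)/C) = asin(-4/77) = -2.9777°
wrap1 = π − 2β = 185.9555°
wrap2 = π + 2β = 174.0445°
tangent length = C·cosβ = 76.8960
L = r1·wrap1 + r2·wrap2 + 2·C·cosβ = 15·3.2455 + 11·3.0376 + 2·76.8960 = 235.8892

L=235.889 wrap1=185.96_deg wrap2=174.04_deg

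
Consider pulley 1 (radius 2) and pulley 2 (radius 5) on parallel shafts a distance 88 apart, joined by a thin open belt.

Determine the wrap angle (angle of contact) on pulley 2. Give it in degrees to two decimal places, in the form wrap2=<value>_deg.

open belt: β = asin((r2−r1)/C) = asin(3/88) = 1.9536°
wrap1 = π − 2β = 176.0927°
wrap2 = π + 2β = 183.9073°

wrap2=183.91_deg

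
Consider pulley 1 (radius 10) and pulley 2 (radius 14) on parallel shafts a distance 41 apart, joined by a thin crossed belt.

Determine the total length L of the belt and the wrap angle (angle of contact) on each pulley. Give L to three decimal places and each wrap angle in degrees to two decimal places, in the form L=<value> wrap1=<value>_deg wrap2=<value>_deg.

crossed belt: β = asin((r1+r2)/C) = asin(24/41) = 35.8288°
wrap1 = wrap2 = π + 2β = 251.6577°
tangent length = C·cosβ = 33.2415
L = (r1+r2)·wrap + 2·C·cosβ = 24·4.3923 + 2·33.2415 = 171.8972

L=171.897 wrap1=251.66_deg wrap2=251.66_deg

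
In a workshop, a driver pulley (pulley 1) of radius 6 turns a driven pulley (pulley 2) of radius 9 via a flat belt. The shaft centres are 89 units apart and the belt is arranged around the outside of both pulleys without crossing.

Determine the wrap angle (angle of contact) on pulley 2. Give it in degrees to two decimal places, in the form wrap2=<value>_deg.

wrap2=183.86_deg

open belt: β = asin((r2−r1)/C) = asin(3/89) = 1.9317°
wrap1 = π − 2β = 176.1366°
wrap2 = π + 2β = 183.8634°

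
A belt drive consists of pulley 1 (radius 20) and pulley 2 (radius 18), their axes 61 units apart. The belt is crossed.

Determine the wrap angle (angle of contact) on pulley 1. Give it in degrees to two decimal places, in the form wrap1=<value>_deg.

crossed belt: β = asin((r1+r2)/C) = asin(38/61) = 38.5319°
wrap1 = wrap2 = π + 2β = 257.0639°

wrap1=257.06_deg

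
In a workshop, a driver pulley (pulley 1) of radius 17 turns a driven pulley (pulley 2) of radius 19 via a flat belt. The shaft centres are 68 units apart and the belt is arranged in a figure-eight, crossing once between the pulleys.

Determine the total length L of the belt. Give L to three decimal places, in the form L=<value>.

crossed belt: β = asin((r1+r2)/C) = asin(36/68) = 31.9657°
wrap1 = wrap2 = π + 2β = 243.9314°
tangent length = C·cosβ = 57.6888
L = (r1+r2)·wrap + 2·C·cosβ = 36·4.2574 + 2·57.6888 = 268.6443

L=268.644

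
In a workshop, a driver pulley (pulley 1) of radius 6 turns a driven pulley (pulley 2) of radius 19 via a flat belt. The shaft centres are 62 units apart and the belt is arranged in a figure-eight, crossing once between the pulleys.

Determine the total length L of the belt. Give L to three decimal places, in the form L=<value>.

L=212.764

crossed belt: β = asin((r1+r2)/C) = asin(25/62) = 23.7800°
wrap1 = wrap2 = π + 2β = 227.5600°
tangent length = C·cosβ = 56.7362
L = (r1+r2)·wrap + 2·C·cosβ = 25·3.9717 + 2·56.7362 = 212.7642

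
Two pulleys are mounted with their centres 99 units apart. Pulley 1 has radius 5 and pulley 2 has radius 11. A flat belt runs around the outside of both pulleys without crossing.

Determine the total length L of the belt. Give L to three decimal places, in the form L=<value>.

open belt: β = asin((r2−r1)/C) = asin(6/99) = 3.4746°
wrap1 = π − 2β = 173.0508°
wrap2 = π + 2β = 186.9492°
tangent length = C·cosβ = 98.8180
L = r1·wrap1 + r2·wrap2 + 2·C·cosβ = 5·3.0203 + 11·3.2629 + 2·98.8180 = 248.6292

L=248.629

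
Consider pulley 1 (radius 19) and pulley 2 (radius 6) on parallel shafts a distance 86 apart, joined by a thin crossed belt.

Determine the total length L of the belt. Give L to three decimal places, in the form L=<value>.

L=257.860

crossed belt: β = asin((r1+r2)/C) = asin(25/86) = 16.8997°
wrap1 = wrap2 = π + 2β = 213.7995°
tangent length = C·cosβ = 82.2861
L = (r1+r2)·wrap + 2·C·cosβ = 25·3.7315 + 2·82.2861 = 257.8598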